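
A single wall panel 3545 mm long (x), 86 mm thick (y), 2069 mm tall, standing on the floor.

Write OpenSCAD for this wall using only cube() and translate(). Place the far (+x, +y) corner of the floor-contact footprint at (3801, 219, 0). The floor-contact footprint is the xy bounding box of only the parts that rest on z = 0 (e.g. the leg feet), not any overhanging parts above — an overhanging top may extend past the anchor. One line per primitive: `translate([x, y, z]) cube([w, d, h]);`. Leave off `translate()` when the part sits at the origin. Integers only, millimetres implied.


translate([256, 133, 0]) cube([3545, 86, 2069]);


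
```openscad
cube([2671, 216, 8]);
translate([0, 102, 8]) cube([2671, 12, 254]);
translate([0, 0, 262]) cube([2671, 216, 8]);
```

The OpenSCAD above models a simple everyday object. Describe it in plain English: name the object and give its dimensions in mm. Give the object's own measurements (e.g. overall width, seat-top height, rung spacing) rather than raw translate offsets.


An I-beam lying along x, 2671 mm long. Overall section height 270 mm. Two flanges 216 mm wide (y) and 8 mm thick, one on the floor and one at the top; a web 12 mm thick runs between them, centred on the flange width.


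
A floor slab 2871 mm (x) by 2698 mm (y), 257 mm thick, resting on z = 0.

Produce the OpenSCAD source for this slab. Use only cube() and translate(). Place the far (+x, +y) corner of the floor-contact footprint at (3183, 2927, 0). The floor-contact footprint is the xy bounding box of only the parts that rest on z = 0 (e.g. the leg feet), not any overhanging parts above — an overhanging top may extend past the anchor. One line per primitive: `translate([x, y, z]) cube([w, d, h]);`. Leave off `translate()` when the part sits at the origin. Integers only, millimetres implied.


translate([312, 229, 0]) cube([2871, 2698, 257]);


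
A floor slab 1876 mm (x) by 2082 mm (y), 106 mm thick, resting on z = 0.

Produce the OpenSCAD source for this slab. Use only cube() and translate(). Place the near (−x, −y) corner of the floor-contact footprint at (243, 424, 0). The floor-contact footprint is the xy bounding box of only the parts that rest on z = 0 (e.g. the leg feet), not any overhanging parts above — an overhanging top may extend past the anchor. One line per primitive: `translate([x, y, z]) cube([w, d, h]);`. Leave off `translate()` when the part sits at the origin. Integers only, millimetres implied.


translate([243, 424, 0]) cube([1876, 2082, 106]);


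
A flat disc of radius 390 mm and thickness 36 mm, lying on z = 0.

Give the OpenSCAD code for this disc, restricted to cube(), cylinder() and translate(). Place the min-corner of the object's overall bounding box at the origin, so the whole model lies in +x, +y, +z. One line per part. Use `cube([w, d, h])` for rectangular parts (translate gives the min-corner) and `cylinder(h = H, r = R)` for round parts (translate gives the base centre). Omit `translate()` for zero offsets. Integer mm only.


translate([390, 390, 0]) cylinder(h = 36, r = 390);


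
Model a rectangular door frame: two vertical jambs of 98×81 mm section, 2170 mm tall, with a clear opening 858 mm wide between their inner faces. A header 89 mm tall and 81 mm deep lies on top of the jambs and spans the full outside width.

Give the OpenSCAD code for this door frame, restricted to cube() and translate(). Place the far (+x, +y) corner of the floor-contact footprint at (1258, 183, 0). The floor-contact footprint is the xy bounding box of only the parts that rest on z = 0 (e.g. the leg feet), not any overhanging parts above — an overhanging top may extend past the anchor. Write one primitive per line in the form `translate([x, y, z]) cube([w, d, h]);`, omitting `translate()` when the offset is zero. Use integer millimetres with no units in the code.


translate([204, 102, 0]) cube([98, 81, 2170]);
translate([1160, 102, 0]) cube([98, 81, 2170]);
translate([204, 102, 2170]) cube([1054, 81, 89]);


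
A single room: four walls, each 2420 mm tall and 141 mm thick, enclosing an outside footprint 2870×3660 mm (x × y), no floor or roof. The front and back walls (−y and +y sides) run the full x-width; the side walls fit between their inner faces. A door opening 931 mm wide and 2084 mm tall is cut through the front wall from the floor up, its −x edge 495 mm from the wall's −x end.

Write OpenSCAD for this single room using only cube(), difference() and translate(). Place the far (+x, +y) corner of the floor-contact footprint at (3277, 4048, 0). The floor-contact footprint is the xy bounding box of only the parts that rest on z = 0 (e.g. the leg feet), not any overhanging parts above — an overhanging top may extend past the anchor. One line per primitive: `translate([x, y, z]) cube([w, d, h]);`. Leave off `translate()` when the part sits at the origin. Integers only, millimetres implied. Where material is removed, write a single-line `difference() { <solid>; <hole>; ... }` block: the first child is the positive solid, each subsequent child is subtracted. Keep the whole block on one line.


difference() { translate([407, 388, 0]) cube([2870, 141, 2420]); translate([902, 388, 0]) cube([931, 141, 2084]); }
translate([407, 3907, 0]) cube([2870, 141, 2420]);
translate([407, 529, 0]) cube([141, 3378, 2420]);
translate([3136, 529, 0]) cube([141, 3378, 2420]);


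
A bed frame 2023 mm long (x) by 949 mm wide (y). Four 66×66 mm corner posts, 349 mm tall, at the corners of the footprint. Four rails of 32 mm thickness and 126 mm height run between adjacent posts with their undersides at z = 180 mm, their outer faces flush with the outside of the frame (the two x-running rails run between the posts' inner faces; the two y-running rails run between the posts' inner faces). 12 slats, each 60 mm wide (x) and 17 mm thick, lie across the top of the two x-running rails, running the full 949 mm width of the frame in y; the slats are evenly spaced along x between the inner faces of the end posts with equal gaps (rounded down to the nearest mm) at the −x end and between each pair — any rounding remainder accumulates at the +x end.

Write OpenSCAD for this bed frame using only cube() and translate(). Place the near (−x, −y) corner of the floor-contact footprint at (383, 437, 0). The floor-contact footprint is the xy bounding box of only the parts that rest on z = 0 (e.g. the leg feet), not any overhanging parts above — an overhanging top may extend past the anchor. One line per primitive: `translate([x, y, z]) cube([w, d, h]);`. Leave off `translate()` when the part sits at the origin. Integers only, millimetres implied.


translate([383, 437, 0]) cube([66, 66, 349]);
translate([383, 1320, 0]) cube([66, 66, 349]);
translate([2340, 437, 0]) cube([66, 66, 349]);
translate([2340, 1320, 0]) cube([66, 66, 349]);
translate([449, 437, 180]) cube([1891, 32, 126]);
translate([449, 1354, 180]) cube([1891, 32, 126]);
translate([383, 503, 180]) cube([32, 817, 126]);
translate([2374, 503, 180]) cube([32, 817, 126]);
translate([539, 437, 306]) cube([60, 949, 17]);
translate([689, 437, 306]) cube([60, 949, 17]);
translate([839, 437, 306]) cube([60, 949, 17]);
translate([989, 437, 306]) cube([60, 949, 17]);
translate([1139, 437, 306]) cube([60, 949, 17]);
translate([1289, 437, 306]) cube([60, 949, 17]);
translate([1439, 437, 306]) cube([60, 949, 17]);
translate([1589, 437, 306]) cube([60, 949, 17]);
translate([1739, 437, 306]) cube([60, 949, 17]);
translate([1889, 437, 306]) cube([60, 949, 17]);
translate([2039, 437, 306]) cube([60, 949, 17]);
translate([2189, 437, 306]) cube([60, 949, 17]);


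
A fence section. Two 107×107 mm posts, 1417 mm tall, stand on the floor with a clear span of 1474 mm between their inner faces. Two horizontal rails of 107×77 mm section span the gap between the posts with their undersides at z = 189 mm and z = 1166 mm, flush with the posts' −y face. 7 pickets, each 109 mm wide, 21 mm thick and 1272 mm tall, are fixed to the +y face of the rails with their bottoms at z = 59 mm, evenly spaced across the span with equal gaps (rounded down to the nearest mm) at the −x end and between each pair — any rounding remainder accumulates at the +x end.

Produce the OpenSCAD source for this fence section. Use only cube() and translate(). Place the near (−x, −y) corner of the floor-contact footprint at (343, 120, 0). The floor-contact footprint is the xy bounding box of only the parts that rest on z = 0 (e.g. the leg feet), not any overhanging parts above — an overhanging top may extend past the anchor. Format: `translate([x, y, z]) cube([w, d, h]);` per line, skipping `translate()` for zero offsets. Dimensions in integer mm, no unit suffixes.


translate([343, 120, 0]) cube([107, 107, 1417]);
translate([1924, 120, 0]) cube([107, 107, 1417]);
translate([450, 120, 189]) cube([1474, 107, 77]);
translate([450, 120, 1166]) cube([1474, 107, 77]);
translate([538, 227, 59]) cube([109, 21, 1272]);
translate([735, 227, 59]) cube([109, 21, 1272]);
translate([932, 227, 59]) cube([109, 21, 1272]);
translate([1129, 227, 59]) cube([109, 21, 1272]);
translate([1326, 227, 59]) cube([109, 21, 1272]);
translate([1523, 227, 59]) cube([109, 21, 1272]);
translate([1720, 227, 59]) cube([109, 21, 1272]);


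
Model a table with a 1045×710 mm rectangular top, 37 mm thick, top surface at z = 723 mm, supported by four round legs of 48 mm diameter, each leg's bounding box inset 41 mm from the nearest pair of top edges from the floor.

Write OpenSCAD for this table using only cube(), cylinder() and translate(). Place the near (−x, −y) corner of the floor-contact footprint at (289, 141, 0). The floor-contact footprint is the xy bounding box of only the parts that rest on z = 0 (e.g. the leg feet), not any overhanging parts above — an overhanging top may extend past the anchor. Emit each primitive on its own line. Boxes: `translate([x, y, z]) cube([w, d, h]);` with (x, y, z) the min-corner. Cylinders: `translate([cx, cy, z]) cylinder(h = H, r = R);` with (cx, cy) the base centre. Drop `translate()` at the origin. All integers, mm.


translate([248, 100, 686]) cube([1045, 710, 37]);
translate([313, 165, 0]) cylinder(h = 686, r = 24);
translate([1228, 165, 0]) cylinder(h = 686, r = 24);
translate([313, 745, 0]) cylinder(h = 686, r = 24);
translate([1228, 745, 0]) cylinder(h = 686, r = 24);


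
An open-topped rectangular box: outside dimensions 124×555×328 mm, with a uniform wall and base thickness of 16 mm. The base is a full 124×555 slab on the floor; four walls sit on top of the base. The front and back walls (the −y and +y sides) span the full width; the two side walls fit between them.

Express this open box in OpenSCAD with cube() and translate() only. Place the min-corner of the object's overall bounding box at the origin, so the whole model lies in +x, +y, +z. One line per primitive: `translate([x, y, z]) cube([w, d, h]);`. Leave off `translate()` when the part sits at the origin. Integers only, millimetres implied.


cube([124, 555, 16]);
translate([0, 0, 16]) cube([124, 16, 312]);
translate([0, 539, 16]) cube([124, 16, 312]);
translate([0, 16, 16]) cube([16, 523, 312]);
translate([108, 16, 16]) cube([16, 523, 312]);


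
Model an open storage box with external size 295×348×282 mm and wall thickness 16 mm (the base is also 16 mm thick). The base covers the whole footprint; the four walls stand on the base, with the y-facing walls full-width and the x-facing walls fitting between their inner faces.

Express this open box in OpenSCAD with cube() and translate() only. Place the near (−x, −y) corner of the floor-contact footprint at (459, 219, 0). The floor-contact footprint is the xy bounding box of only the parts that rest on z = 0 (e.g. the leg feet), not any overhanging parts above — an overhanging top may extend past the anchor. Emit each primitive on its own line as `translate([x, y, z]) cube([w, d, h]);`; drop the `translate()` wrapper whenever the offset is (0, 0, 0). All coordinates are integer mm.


translate([459, 219, 0]) cube([295, 348, 16]);
translate([459, 219, 16]) cube([295, 16, 266]);
translate([459, 551, 16]) cube([295, 16, 266]);
translate([459, 235, 16]) cube([16, 316, 266]);
translate([738, 235, 16]) cube([16, 316, 266]);


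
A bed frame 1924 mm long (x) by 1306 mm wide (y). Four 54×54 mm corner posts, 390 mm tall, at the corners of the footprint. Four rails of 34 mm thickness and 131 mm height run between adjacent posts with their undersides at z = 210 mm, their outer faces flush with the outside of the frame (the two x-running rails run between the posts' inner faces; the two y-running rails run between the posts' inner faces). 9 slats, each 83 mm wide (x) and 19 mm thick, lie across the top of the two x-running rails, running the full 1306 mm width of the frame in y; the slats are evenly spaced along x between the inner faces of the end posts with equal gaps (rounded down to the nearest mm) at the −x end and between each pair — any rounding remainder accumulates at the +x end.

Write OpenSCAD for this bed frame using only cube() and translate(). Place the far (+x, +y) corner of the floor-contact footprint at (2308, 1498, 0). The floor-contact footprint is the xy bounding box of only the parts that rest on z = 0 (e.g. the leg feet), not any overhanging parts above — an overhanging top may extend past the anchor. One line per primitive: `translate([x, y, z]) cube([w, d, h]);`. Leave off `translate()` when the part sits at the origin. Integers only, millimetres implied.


translate([384, 192, 0]) cube([54, 54, 390]);
translate([384, 1444, 0]) cube([54, 54, 390]);
translate([2254, 192, 0]) cube([54, 54, 390]);
translate([2254, 1444, 0]) cube([54, 54, 390]);
translate([438, 192, 210]) cube([1816, 34, 131]);
translate([438, 1464, 210]) cube([1816, 34, 131]);
translate([384, 246, 210]) cube([34, 1198, 131]);
translate([2274, 246, 210]) cube([34, 1198, 131]);
translate([544, 192, 341]) cube([83, 1306, 19]);
translate([733, 192, 341]) cube([83, 1306, 19]);
translate([922, 192, 341]) cube([83, 1306, 19]);
translate([1111, 192, 341]) cube([83, 1306, 19]);
translate([1300, 192, 341]) cube([83, 1306, 19]);
translate([1489, 192, 341]) cube([83, 1306, 19]);
translate([1678, 192, 341]) cube([83, 1306, 19]);
translate([1867, 192, 341]) cube([83, 1306, 19]);
translate([2056, 192, 341]) cube([83, 1306, 19]);


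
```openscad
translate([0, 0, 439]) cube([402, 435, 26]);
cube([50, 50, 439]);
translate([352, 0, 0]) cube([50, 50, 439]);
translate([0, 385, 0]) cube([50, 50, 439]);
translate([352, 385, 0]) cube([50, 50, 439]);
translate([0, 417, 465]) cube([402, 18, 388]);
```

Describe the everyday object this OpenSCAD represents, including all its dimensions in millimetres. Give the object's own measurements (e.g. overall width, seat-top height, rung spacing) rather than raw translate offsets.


A chair. The seat is a 402×435×26 mm slab with its top at z = 465 mm, on four 50×50 mm corner legs (flush with the seat edges, standing on z = 0). A flat backrest 18 mm thick, 388 mm tall, spans the full seat width and rises from the seat top along its +y edge, rear face flush with the rear of the seat.


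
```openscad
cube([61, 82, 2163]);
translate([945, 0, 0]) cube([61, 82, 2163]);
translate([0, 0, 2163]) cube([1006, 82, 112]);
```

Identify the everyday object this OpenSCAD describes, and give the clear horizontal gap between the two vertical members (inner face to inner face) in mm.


A door frame. The clear opening width is 884 mm.

Two 2163 mm tall posts with a header on top — a door frame. The left jamb is 61 mm wide at x = 0; the right jamb starts at x = 945. The clear opening is 945 − 61 = 884 mm.


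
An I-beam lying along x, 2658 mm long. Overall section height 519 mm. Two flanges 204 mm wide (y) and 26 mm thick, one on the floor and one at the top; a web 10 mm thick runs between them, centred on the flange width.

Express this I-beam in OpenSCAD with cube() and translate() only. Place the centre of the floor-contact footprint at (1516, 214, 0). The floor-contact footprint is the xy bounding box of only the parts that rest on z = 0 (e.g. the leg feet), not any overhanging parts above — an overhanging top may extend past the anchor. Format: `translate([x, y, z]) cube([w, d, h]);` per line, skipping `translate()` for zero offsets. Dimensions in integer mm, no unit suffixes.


translate([187, 112, 0]) cube([2658, 204, 26]);
translate([187, 209, 26]) cube([2658, 10, 467]);
translate([187, 112, 493]) cube([2658, 204, 26]);


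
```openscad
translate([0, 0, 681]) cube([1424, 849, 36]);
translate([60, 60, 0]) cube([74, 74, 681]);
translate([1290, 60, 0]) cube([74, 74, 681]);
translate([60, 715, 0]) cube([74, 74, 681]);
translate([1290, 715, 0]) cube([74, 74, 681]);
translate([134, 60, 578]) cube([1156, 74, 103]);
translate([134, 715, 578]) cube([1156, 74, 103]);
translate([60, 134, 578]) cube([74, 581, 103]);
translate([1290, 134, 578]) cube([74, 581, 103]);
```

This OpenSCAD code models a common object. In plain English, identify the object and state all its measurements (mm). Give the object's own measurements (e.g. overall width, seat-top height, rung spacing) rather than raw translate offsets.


A rectangular dining table. The top is 1424×849×36 mm with its upper surface at z = 717 mm. It stands on four 74×74 mm square legs, each inset 60 mm from the nearest pair of top edges, running from the floor to the underside of the top. Four apron rails, 74 mm thick and 103 mm tall, run between adjacent legs with their top edges flush with the underside of the top and their outer faces flush with the legs' outer faces.


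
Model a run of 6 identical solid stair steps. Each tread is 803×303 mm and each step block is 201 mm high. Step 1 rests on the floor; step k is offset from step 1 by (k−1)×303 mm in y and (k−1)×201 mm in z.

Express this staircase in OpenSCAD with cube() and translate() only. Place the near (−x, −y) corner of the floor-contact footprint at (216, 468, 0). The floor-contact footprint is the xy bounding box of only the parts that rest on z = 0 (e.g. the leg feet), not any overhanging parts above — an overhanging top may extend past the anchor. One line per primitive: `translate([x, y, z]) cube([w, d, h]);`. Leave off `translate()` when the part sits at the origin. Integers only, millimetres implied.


translate([216, 468, 0]) cube([803, 303, 201]);
translate([216, 771, 201]) cube([803, 303, 201]);
translate([216, 1074, 402]) cube([803, 303, 201]);
translate([216, 1377, 603]) cube([803, 303, 201]);
translate([216, 1680, 804]) cube([803, 303, 201]);
translate([216, 1983, 1005]) cube([803, 303, 201]);


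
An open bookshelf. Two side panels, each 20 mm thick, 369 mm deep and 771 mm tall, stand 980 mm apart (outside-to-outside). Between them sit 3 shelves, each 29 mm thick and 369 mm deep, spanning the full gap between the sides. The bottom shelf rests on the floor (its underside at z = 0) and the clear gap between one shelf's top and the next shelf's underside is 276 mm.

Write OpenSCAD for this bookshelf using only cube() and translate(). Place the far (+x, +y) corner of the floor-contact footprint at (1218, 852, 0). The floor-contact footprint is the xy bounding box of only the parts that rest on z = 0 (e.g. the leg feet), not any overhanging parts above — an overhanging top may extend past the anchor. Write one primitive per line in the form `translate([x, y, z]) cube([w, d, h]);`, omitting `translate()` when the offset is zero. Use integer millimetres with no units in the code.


translate([238, 483, 0]) cube([20, 369, 771]);
translate([1198, 483, 0]) cube([20, 369, 771]);
translate([258, 483, 0]) cube([940, 369, 29]);
translate([258, 483, 305]) cube([940, 369, 29]);
translate([258, 483, 610]) cube([940, 369, 29]);


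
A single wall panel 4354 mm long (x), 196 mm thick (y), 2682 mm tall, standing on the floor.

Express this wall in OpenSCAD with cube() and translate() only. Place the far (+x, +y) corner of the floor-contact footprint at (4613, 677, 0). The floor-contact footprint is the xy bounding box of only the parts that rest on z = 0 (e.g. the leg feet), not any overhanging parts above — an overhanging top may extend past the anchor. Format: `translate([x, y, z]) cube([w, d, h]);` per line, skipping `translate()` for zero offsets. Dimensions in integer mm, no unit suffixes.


translate([259, 481, 0]) cube([4354, 196, 2682]);


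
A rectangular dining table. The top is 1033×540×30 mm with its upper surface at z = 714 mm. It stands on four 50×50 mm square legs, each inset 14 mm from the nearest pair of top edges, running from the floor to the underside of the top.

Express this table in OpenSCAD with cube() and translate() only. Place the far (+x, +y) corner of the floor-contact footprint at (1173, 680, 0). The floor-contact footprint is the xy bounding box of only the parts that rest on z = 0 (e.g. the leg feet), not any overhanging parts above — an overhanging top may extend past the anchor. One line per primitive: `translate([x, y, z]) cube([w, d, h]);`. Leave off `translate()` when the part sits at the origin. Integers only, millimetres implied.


translate([154, 154, 684]) cube([1033, 540, 30]);
translate([168, 168, 0]) cube([50, 50, 684]);
translate([1123, 168, 0]) cube([50, 50, 684]);
translate([168, 630, 0]) cube([50, 50, 684]);
translate([1123, 630, 0]) cube([50, 50, 684]);


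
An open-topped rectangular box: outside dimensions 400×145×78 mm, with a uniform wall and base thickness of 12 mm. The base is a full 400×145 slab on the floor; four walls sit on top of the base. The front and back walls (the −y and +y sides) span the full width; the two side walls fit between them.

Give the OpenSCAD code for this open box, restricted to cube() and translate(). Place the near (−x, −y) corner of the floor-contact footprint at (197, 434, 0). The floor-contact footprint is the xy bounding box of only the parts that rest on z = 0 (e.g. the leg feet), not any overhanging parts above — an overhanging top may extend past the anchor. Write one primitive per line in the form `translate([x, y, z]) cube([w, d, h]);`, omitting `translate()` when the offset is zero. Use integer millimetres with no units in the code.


translate([197, 434, 0]) cube([400, 145, 12]);
translate([197, 434, 12]) cube([400, 12, 66]);
translate([197, 567, 12]) cube([400, 12, 66]);
translate([197, 446, 12]) cube([12, 121, 66]);
translate([585, 446, 12]) cube([12, 121, 66]);


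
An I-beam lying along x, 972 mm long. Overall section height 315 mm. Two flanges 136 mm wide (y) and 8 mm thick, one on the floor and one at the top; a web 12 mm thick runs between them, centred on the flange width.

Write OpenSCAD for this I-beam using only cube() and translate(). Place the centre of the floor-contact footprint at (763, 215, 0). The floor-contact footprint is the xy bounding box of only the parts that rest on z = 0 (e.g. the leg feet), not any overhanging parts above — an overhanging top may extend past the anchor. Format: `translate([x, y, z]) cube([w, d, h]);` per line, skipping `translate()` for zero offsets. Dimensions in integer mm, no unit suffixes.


translate([277, 147, 0]) cube([972, 136, 8]);
translate([277, 209, 8]) cube([972, 12, 299]);
translate([277, 147, 307]) cube([972, 136, 8]);


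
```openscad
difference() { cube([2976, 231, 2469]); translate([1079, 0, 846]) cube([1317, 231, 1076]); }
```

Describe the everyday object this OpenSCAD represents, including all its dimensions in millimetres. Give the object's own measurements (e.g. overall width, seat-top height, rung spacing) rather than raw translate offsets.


A wall 2976 mm long (x), 231 mm thick (y), 2469 mm tall, with a rectangular window opening cut through it. The opening is 1317 mm wide and 1076 mm tall; its sill is at z = 846 mm and its near (−x) edge is 1079 mm from the wall's −x end. The opening passes through the full wall thickness.


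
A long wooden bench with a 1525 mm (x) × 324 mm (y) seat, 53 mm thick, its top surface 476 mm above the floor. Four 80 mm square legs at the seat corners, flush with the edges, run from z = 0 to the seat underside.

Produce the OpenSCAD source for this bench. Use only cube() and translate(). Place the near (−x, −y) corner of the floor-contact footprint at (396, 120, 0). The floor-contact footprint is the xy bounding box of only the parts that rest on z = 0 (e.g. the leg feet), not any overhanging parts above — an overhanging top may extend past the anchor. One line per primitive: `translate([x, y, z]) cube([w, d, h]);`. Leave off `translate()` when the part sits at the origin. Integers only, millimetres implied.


translate([396, 120, 423]) cube([1525, 324, 53]);
translate([396, 120, 0]) cube([80, 80, 423]);
translate([396, 364, 0]) cube([80, 80, 423]);
translate([1841, 120, 0]) cube([80, 80, 423]);
translate([1841, 364, 0]) cube([80, 80, 423]);


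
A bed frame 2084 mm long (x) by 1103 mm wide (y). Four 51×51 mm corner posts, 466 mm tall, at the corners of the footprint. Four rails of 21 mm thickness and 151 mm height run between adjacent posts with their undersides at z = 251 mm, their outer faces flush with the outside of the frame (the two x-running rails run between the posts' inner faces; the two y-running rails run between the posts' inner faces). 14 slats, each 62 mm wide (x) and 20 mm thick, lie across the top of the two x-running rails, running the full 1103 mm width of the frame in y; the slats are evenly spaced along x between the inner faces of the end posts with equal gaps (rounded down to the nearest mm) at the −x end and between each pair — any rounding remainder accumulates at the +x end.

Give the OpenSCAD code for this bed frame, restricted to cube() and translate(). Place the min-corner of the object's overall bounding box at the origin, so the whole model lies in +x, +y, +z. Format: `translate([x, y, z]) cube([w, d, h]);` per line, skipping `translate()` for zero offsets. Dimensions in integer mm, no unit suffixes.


cube([51, 51, 466]);
translate([0, 1052, 0]) cube([51, 51, 466]);
translate([2033, 0, 0]) cube([51, 51, 466]);
translate([2033, 1052, 0]) cube([51, 51, 466]);
translate([51, 0, 251]) cube([1982, 21, 151]);
translate([51, 1082, 251]) cube([1982, 21, 151]);
translate([0, 51, 251]) cube([21, 1001, 151]);
translate([2063, 51, 251]) cube([21, 1001, 151]);
translate([125, 0, 402]) cube([62, 1103, 20]);
translate([261, 0, 402]) cube([62, 1103, 20]);
translate([397, 0, 402]) cube([62, 1103, 20]);
translate([533, 0, 402]) cube([62, 1103, 20]);
translate([669, 0, 402]) cube([62, 1103, 20]);
translate([805, 0, 402]) cube([62, 1103, 20]);
translate([941, 0, 402]) cube([62, 1103, 20]);
translate([1077, 0, 402]) cube([62, 1103, 20]);
translate([1213, 0, 402]) cube([62, 1103, 20]);
translate([1349, 0, 402]) cube([62, 1103, 20]);
translate([1485, 0, 402]) cube([62, 1103, 20]);
translate([1621, 0, 402]) cube([62, 1103, 20]);
translate([1757, 0, 402]) cube([62, 1103, 20]);
translate([1893, 0, 402]) cube([62, 1103, 20]);


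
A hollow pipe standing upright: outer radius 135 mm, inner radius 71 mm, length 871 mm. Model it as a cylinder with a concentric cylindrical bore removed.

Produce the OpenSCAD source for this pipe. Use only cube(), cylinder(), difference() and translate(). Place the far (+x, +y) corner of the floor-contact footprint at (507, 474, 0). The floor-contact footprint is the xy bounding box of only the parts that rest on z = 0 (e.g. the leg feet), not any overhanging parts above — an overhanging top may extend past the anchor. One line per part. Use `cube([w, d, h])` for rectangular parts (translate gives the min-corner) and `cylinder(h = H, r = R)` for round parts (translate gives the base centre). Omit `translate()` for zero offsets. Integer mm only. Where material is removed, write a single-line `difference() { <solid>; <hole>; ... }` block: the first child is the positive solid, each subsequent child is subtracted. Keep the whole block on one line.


difference() { translate([372, 339, 0]) cylinder(h = 871, r = 135); translate([372, 339, 0]) cylinder(h = 871, r = 71); }


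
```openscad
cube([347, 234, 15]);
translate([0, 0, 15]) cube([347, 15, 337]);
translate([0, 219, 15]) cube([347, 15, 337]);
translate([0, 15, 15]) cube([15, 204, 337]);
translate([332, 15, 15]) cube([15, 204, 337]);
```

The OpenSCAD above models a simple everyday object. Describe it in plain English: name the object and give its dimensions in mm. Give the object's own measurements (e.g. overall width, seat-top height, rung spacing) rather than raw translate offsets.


An open-topped rectangular box: outside dimensions 347×234×352 mm, with a uniform wall and base thickness of 15 mm. The base is a full 347×234 slab on the floor; four walls sit on top of the base. The front and back walls (the −y and +y sides) span the full width; the two side walls fit between them.


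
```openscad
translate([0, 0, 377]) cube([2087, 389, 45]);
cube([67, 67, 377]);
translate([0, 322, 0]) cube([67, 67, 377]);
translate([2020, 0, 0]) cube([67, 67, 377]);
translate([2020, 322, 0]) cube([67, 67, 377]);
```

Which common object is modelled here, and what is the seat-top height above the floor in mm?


A bench. The seat-top height is 422 mm.

A long slab on four corner posts — a bench. The slab sits at z = 377 with thickness 45, so the top is 377 + 45 = 422 mm.


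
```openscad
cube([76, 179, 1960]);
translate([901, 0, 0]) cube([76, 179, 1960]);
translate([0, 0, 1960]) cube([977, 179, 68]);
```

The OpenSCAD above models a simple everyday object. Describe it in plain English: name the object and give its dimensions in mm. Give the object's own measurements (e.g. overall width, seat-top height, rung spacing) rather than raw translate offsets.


A door frame. The clear opening is 825 mm wide and 1960 mm high. Two 76 mm wide jambs, 179 mm deep, stand either side of the opening from the floor to the top of the opening. A 68 mm thick head sits across the top of both jambs, spanning the full outside width of the frame.


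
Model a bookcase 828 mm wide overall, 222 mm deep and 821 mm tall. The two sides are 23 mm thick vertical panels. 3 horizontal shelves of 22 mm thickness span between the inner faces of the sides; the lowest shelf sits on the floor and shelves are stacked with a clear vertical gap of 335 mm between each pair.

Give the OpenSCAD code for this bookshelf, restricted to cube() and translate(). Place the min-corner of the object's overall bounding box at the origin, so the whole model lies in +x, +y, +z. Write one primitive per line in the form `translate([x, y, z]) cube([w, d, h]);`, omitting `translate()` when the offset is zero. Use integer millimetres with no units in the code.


cube([23, 222, 821]);
translate([805, 0, 0]) cube([23, 222, 821]);
translate([23, 0, 0]) cube([782, 222, 22]);
translate([23, 0, 357]) cube([782, 222, 22]);
translate([23, 0, 714]) cube([782, 222, 22]);


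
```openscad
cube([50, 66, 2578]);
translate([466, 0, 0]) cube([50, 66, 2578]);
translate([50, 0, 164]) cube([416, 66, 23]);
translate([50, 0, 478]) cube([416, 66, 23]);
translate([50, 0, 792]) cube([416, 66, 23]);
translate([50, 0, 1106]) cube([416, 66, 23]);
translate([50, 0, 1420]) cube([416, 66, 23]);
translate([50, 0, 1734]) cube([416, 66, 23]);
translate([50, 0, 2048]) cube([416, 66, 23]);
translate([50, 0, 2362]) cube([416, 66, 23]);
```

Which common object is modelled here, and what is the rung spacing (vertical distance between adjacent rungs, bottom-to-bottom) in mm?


A ladder. The rung spacing is 314 mm.

Two tall 50×66 posts with 8 short bars between them — a ladder. Adjacent rungs sit at z = 164 and z = 478, so the spacing is 478 − 164 = 314 mm.


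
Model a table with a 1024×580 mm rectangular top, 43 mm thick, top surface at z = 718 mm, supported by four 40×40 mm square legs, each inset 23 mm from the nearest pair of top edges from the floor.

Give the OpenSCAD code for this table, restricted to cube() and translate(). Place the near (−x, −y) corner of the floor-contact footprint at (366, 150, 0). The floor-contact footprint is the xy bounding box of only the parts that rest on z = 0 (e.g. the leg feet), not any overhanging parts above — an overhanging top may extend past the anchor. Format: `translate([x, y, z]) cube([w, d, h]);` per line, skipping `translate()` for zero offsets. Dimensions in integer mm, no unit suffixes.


translate([343, 127, 675]) cube([1024, 580, 43]);
translate([366, 150, 0]) cube([40, 40, 675]);
translate([1304, 150, 0]) cube([40, 40, 675]);
translate([366, 644, 0]) cube([40, 40, 675]);
translate([1304, 644, 0]) cube([40, 40, 675]);


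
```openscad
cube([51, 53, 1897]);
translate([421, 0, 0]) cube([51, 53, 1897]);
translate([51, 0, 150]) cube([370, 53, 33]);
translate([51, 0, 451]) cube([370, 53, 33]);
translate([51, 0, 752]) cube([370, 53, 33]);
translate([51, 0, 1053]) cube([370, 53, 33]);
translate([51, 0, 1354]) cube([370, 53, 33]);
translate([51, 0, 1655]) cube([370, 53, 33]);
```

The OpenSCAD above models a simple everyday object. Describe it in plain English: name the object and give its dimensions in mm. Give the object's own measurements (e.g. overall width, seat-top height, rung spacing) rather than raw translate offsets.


A straight ladder. Two 51×53 mm vertical rails, 1897 mm tall, stand 472 mm apart (outside-to-outside) with their front faces coplanar on the −y side. 6 rungs, each 53 mm deep and 33 mm tall, span between the inner faces of the rails, front faces flush with the rails. The lowest rung's underside is at z = 150 mm and rungs are spaced 301 mm apart (underside to underside).


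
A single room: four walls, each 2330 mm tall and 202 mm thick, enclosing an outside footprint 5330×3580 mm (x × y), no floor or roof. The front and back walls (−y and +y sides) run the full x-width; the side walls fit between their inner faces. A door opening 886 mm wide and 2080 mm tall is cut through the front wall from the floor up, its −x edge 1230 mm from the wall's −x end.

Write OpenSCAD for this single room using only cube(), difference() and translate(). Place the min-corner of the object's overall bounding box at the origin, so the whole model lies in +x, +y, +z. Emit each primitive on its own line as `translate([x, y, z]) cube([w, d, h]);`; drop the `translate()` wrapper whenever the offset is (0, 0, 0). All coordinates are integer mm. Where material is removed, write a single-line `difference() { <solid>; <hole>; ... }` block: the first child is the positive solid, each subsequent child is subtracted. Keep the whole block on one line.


difference() { cube([5330, 202, 2330]); translate([1230, 0, 0]) cube([886, 202, 2080]); }
translate([0, 3378, 0]) cube([5330, 202, 2330]);
translate([0, 202, 0]) cube([202, 3176, 2330]);
translate([5128, 202, 0]) cube([202, 3176, 2330]);


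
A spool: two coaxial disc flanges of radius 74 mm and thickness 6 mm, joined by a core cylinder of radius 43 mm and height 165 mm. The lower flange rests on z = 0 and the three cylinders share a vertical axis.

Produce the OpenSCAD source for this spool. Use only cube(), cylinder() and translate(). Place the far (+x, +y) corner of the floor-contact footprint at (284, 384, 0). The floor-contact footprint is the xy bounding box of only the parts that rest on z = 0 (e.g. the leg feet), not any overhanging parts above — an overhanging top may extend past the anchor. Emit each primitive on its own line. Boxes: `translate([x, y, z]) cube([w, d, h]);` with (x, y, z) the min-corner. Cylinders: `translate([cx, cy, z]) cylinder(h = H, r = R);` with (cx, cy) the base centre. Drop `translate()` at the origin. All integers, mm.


translate([210, 310, 0]) cylinder(h = 6, r = 74);
translate([210, 310, 6]) cylinder(h = 165, r = 43);
translate([210, 310, 171]) cylinder(h = 6, r = 74);


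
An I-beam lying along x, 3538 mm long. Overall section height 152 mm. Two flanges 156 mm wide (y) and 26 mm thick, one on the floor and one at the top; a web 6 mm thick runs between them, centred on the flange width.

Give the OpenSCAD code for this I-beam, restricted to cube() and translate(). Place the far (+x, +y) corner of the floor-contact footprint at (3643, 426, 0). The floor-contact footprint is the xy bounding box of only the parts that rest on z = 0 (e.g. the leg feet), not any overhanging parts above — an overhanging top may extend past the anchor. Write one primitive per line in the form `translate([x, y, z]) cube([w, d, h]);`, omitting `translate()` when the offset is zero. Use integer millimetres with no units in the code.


translate([105, 270, 0]) cube([3538, 156, 26]);
translate([105, 345, 26]) cube([3538, 6, 100]);
translate([105, 270, 126]) cube([3538, 156, 26]);


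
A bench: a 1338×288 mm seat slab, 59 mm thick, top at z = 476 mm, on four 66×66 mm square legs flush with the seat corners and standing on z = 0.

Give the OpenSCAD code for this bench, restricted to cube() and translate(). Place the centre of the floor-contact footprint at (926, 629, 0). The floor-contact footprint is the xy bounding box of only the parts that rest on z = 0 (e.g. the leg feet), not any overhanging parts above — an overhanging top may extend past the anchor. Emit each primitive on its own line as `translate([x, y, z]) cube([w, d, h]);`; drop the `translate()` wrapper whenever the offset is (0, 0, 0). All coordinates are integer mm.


translate([257, 485, 417]) cube([1338, 288, 59]);
translate([257, 485, 0]) cube([66, 66, 417]);
translate([257, 707, 0]) cube([66, 66, 417]);
translate([1529, 485, 0]) cube([66, 66, 417]);
translate([1529, 707, 0]) cube([66, 66, 417]);


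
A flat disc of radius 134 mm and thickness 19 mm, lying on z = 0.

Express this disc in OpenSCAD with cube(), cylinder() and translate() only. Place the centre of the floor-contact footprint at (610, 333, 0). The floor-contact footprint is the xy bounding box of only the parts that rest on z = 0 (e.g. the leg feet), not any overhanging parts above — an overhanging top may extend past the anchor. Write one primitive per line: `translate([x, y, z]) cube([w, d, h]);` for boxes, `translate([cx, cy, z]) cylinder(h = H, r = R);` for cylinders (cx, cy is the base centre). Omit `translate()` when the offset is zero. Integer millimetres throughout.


translate([610, 333, 0]) cylinder(h = 19, r = 134);


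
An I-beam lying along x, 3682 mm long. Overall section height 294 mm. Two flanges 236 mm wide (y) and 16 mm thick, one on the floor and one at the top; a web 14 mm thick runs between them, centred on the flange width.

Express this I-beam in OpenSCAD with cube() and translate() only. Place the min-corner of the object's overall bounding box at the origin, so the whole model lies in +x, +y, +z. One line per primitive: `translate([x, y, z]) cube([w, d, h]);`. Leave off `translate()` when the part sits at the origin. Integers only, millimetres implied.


cube([3682, 236, 16]);
translate([0, 111, 16]) cube([3682, 14, 262]);
translate([0, 0, 278]) cube([3682, 236, 16]);


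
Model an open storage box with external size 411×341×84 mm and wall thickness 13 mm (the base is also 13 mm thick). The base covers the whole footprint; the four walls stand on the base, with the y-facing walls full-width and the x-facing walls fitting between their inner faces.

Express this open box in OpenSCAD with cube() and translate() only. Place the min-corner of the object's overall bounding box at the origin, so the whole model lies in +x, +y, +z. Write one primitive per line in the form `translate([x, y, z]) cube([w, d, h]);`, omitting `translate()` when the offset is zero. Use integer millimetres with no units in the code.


cube([411, 341, 13]);
translate([0, 0, 13]) cube([411, 13, 71]);
translate([0, 328, 13]) cube([411, 13, 71]);
translate([0, 13, 13]) cube([13, 315, 71]);
translate([398, 13, 13]) cube([13, 315, 71]);


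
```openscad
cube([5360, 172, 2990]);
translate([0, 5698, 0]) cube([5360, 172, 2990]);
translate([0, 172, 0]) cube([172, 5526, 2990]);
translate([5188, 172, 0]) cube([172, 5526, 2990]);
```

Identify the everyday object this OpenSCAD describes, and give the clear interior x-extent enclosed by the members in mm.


A house (or room) frame. The interior width is 5016 mm.

Four 2990 mm walls enclosing a rectangle with no floor or roof — a room or house frame. Outside width is 5360 mm and wall thickness is 172 mm, so the interior width is 5360 − 2 × 172 = 5016 mm.
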